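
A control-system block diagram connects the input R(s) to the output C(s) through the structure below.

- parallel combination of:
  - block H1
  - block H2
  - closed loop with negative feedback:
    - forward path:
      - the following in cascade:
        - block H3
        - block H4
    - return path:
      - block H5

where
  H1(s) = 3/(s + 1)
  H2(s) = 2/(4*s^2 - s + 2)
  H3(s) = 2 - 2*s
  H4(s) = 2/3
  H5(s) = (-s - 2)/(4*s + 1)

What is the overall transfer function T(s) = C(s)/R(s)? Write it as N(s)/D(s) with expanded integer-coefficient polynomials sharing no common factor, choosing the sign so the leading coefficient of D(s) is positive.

The answer is (-64*s^5 + 48*s^4 + 224*s^3 - 52*s^2 + 161*s - 32)/(16*s^5 + 76*s^4 + 32*s^3 + 9*s^2 + 27*s - 10).

Reasoning:
(1) combine H3, H4 in series = 4/3 - 4*s/3
(2) reduce the feedback loop with forward (H3*H4) and return H5 = (-16*s^2 + 12*s + 4)/(4*s^2 + 16*s - 5)
(3) add H1, H2, [(H3*H4)/(1+(H3*H4)*H5)] (parallel), giving the overall T(s)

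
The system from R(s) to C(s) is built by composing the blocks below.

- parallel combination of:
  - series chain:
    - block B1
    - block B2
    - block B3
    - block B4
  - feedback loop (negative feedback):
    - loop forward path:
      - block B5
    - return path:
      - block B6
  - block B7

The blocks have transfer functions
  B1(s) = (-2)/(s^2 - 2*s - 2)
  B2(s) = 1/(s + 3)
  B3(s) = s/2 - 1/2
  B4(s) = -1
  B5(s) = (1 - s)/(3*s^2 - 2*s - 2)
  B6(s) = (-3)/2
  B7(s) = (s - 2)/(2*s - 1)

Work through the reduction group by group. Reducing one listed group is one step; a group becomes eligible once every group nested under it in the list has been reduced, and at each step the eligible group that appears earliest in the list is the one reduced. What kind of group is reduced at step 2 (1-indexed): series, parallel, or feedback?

[1] cascade B1, B2, B3, B4
[2] apply the feedback formula to B5, B6
[3] sum the parallel branches (B1*B2*B3*B4), [B5/(1+B5*B6)], B7
At step 2 the group reduced is feedback.

Hence the answer: feedback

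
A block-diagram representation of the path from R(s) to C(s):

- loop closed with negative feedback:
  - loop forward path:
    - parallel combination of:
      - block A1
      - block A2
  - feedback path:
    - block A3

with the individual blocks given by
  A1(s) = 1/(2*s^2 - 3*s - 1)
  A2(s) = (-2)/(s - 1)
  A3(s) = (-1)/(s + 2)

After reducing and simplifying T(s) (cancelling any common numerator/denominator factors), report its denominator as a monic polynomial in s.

Reducing step by step:

1. parallel reduction of A1, A2 gives (-4*s^2 + 7*s + 1)/(2*s^3 - 5*s^2 + 2*s + 1)
2. collapse the loop ((A1+A2) forward, A3 return) gives (-4*s^3 - s^2 + 15*s + 2)/(2*s^4 - s^3 - 4*s^2 - 2*s + 1)
The result of step 2 is T(s) in lowest terms. Its denominator has leading coefficient 2; dividing the denominator through by 2 makes it monic.

Answer: s^4 - s^3/2 - 2*s^2 - s + 1/2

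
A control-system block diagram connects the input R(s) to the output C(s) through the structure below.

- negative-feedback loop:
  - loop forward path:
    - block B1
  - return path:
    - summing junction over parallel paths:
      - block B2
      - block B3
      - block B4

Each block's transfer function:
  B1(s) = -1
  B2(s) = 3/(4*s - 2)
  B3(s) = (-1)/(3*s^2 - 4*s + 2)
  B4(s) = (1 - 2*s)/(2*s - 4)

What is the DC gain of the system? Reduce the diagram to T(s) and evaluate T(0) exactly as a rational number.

Step 1: sum the parallel branches B2, B3, B4: (-12*s^4 + 37*s^3 - 61*s^2 + 52*s - 18)/(12*s^4 - 46*s^3 + 60*s^2 - 36*s + 8)
Step 2: close the feedback loop around B1, (B2+B3+B4): (-12*s^4 + 46*s^3 - 60*s^2 + 36*s - 8)/(24*s^4 - 83*s^3 + 121*s^2 - 88*s + 26)
Step 2 gives the overall T(s). Then T(0) = -8/26 = -4/13.

Therefore the answer is -4/13.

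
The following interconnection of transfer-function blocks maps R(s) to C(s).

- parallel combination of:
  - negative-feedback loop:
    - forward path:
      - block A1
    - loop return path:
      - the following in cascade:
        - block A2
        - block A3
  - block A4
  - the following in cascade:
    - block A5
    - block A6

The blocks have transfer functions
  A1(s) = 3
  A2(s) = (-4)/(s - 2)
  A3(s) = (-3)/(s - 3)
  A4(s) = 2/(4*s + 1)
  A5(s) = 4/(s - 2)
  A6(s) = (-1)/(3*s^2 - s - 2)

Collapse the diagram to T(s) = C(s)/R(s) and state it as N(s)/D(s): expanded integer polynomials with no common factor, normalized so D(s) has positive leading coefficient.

Step 1: multiply A2, A3 (series) -> 12/(s^2 - 5*s + 6)
Step 2: close the feedback loop around A1, (A2*A3) -> (3*s^2 - 15*s + 18)/(s^2 - 5*s + 42)
Step 3: cascade A5, A6 -> (-4)/(3*s^3 - 7*s^2 + 4)
Step 4: sum the parallel branches [A1/(1+A1*(A2*A3))], A4, (A5*A6); the result is T(s) itself (integer coefficients, no common factor, positive leading denominator coefficient)

Hence the answer: (36*s^6 - 249*s^5 + 526*s^4 + 9*s^3 - 858*s^2 - 464*s + 240)/(12*s^6 - 85*s^5 + 622*s^4 - 999*s^3 - 370*s^2 + 652*s + 168)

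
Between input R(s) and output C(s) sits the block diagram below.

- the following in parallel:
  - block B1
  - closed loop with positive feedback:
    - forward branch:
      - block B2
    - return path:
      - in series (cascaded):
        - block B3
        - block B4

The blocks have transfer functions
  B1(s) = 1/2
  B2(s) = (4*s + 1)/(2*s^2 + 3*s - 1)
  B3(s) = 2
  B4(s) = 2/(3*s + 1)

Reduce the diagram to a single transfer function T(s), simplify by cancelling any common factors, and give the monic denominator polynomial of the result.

The answer is s^3 + 11*s^2/6 - 8*s/3 - 5/6.

Reasoning:
(1) combine B3, B4 in series -> 4/(3*s + 1)
(2) reduce the feedback loop with forward B2 and return (B3*B4) -> (12*s^2 + 7*s + 1)/(6*s^3 + 11*s^2 - 16*s - 5)
(3) combine B1, [B2/(1-B2*(B3*B4))] in parallel -> (6*s^3 + 35*s^2 - 2*s - 3)/(12*s^3 + 22*s^2 - 32*s - 10)
Step 3 gives the fully reduced T(s), with no common factor left to cancel. The denominator's leading coefficient is 12, so divide each of its coefficients by 12 to get the monic form.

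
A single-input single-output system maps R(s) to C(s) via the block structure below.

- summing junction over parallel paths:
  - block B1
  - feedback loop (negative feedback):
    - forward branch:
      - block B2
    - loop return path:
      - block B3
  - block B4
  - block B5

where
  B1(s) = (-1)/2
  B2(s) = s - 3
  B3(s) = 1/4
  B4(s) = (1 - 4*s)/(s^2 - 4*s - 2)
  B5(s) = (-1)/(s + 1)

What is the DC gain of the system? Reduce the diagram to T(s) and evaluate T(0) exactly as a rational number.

[1] close the feedback loop around B2, B3; result (4*s - 12)/(s + 1)
[2] parallel reduction of B1, [B2/(1+B2*B3)], B4, B5; result (7*s^3 - 63*s^2 + 88*s + 56)/(2*s^3 - 6*s^2 - 12*s - 4)
Step 2 gives the overall T(s). Then T(0) = 56/(-4) = -14.

Therefore the answer is -14.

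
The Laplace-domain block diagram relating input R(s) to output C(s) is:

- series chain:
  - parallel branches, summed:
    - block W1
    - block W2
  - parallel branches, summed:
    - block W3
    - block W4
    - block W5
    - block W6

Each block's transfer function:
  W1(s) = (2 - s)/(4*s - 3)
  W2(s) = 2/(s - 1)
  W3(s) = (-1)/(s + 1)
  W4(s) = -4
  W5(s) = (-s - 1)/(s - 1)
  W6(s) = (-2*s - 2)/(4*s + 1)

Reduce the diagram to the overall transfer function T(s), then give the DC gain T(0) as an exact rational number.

First reduce the diagram to T(s).

Step 1. reduce the parallel group W1, W2 = (-s^2 + 11*s - 8)/(4*s^2 - 7*s + 3)
Step 2. parallel reduction of W3, W4, W5, W6 = (-22*s^3 - 19*s^2 + 15*s + 6)/(4*s^3 + s^2 - 4*s - 1)
Step 3. multiply (W1+W2), (W3+W4+W5+W6) (series) = (22*s^5 - 223*s^4 - 48*s^3 + 311*s^2 - 54*s - 48)/(16*s^5 - 24*s^4 - 11*s^3 + 27*s^2 - 5*s - 3)
DC gain: substitute s = 0 into T(s) from step 3: T(0) = -48/(-3) = 16.

Answer: 16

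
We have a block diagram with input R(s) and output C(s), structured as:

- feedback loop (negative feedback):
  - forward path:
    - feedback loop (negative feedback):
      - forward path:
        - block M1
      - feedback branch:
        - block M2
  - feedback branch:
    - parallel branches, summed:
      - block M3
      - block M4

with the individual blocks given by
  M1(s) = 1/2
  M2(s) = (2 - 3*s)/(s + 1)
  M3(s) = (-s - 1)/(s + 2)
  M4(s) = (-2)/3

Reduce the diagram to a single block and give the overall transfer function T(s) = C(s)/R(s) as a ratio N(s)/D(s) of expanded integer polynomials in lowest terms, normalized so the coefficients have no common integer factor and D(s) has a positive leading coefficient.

Reducing step by step:

Step 1: reduce the feedback loop with forward M1 and return M2 -> (-s - 1)/(s - 4)
Step 2: combine M3, M4 in parallel -> (-5*s - 7)/(3*s + 6)
Step 3: feedback reduction of [M1/(1+M1*M2)], (M3+M4); the result is T(s) itself (integer coefficients, no common factor, positive leading denominator coefficient)

Answer: (-3*s^2 - 9*s - 6)/(8*s^2 + 6*s - 17)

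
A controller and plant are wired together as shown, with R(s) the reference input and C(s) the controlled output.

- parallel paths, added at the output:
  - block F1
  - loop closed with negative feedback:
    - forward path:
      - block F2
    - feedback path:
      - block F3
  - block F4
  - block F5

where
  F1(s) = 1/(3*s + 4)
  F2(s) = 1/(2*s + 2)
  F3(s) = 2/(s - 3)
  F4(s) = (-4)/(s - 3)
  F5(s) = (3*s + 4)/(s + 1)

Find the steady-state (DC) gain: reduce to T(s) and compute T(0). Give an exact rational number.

Reducing step by step:

Step 1. collapse the loop (F2 forward, F3 return); result (s - 3)/(2*s^2 - 4*s - 4)
Step 2. parallel reduction of F1, [F2/(1+F2*F3)], F4, F5; result (18*s^5 - 61*s^4 - 163*s^3 + 255*s^2 + 651*s + 304)/(6*s^5 - 16*s^4 - 38*s^3 + 52*s^2 + 116*s + 48)
The step-2 result is T(s). Setting s = 0: T(0) = 304/48 = 19/3.

Answer: 19/3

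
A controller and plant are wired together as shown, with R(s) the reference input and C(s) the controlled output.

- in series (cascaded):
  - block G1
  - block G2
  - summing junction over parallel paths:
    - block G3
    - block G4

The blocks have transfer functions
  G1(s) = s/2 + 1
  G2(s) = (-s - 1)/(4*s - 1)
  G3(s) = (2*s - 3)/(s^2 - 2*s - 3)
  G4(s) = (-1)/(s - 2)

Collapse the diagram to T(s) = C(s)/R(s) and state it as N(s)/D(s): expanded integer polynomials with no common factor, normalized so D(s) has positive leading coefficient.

Reducing step by step:

[1] add G3, G4 (parallel) gives (s^2 - 5*s + 9)/(s^3 - 4*s^2 + s + 6)
[2] multiply G1, G2, (G3+G4) (series): this yields T(s), and no further normalization is needed

Answer: (-s^3 + 3*s^2 + s - 18)/(8*s^3 - 42*s^2 + 58*s - 12)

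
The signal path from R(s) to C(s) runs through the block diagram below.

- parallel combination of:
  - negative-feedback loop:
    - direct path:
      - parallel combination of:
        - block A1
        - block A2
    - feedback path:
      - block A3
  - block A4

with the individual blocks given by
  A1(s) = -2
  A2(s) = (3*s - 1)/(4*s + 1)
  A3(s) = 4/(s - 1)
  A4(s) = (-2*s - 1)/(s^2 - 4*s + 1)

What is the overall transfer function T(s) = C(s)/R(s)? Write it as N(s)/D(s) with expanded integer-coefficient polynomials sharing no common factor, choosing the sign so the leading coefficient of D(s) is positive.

1. parallel reduction of A1, A2 = (-5*s - 3)/(4*s + 1)
2. feedback reduction of (A1+A2), A3 = (-5*s^2 + 2*s + 3)/(4*s^2 - 23*s - 13)
3. reduce the parallel group [(A1+A2)/(1+(A1+A2)*A3)], A4 - this is the overall T(s), already in the required normalized form

Therefore the answer is (-5*s^4 + 14*s^3 + 32*s^2 + 39*s + 16)/(4*s^4 - 39*s^3 + 83*s^2 + 29*s - 13).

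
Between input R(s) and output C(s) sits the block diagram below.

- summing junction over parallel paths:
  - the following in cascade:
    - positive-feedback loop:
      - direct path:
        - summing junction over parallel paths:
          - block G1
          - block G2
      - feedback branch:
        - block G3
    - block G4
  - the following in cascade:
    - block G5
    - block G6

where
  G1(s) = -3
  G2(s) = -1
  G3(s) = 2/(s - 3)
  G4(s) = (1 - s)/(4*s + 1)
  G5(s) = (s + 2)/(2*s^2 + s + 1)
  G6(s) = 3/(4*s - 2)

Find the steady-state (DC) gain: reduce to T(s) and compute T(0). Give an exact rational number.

1. reduce the parallel group G1, G2 gives -4
2. collapse the loop ((G1+G2) forward, G3 return) gives (12 - 4*s)/(s + 5)
3. multiply [(G1+G2)/(1-(G1+G2)*G3)], G4 (series) gives (4*s^2 - 16*s + 12)/(4*s^2 + 21*s + 5)
4. multiply G5, G6 (series) gives (3*s + 6)/(8*s^3 + 2*s - 2)
5. add ([(G1+G2)/(1-(G1+G2)*G3)]*G4), (G5*G6) (parallel) gives (32*s^5 - 128*s^4 + 116*s^3 + 47*s^2 + 197*s + 6)/(32*s^5 + 168*s^4 + 48*s^3 + 34*s^2 - 32*s - 10)
Step 5 gives the overall T(s). Then T(0) = 6/(-10) = -3/5.

Answer: -3/5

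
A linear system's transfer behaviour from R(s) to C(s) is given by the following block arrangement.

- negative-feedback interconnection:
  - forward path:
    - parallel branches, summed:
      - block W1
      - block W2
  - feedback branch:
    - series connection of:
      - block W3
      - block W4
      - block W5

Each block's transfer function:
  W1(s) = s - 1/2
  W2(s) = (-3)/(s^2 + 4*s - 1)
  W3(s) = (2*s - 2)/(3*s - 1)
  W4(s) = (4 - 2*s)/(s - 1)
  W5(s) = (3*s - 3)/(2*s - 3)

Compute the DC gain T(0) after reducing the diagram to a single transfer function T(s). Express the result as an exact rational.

The answer is -5/38.

Reasoning:
(1) reduce the parallel group W1, W2, giving (2*s^3 + 7*s^2 - 6*s - 5)/(2*s^2 + 8*s - 2)
(2) reduce the series chain W3, W4, W5, giving (-12*s^2 + 36*s - 24)/(6*s^2 - 11*s + 3)
(3) reduce the feedback loop with forward (W1+W2) and return (W3*W4*W5), giving (-12*s^5 - 20*s^4 + 107*s^3 - 57*s^2 - 37*s + 15)/(24*s^5 - 302*s^3 + 418*s^2 - 10*s - 114)
Evaluating the step-3 result (the overall T(s)) at s = 0 gives T(0) = 15/(-114) = -5/38.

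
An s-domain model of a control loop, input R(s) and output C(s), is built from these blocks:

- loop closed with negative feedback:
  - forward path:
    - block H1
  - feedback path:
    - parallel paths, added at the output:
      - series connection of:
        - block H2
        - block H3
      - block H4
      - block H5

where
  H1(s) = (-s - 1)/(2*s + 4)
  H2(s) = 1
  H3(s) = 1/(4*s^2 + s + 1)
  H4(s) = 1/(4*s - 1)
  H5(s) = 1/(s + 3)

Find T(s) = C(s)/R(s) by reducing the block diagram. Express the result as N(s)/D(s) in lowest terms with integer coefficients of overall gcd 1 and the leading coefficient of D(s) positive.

The answer is (-16*s^5 - 64*s^4 - 51*s^3 - 11*s^2 - 5*s + 3)/(32*s^5 + 140*s^4 + 161*s^3 - 7*s^2 + 9*s - 11).

Reasoning:
[1] combine H2, H3 in series = 1/(4*s^2 + s + 1)
[2] parallel reduction of (H2*H3), H4, H5 = (20*s^3 + 17*s^2 + 18*s - 1)/(16*s^4 + 48*s^3 + 3*s^2 + 8*s - 3)
[3] feedback reduction of H1, ((H2*H3)+H4+H5); the result is T(s) itself (integer coefficients, no common factor, positive leading denominator coefficient)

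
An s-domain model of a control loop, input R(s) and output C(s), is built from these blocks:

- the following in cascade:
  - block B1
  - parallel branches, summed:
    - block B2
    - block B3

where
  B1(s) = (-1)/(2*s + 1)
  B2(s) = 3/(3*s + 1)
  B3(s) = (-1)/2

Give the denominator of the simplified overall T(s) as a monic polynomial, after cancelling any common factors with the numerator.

First reduce the diagram to T(s).

Step 1: reduce the parallel group B2, B3; result (5 - 3*s)/(6*s + 2)
Step 2: reduce the series chain B1, (B2+B3); result (3*s - 5)/(12*s^2 + 10*s + 2)
T(s) is the step-2 result (common factors already cancelled). Leading coefficient of the denominator: 12. Divide through by 12 for the monic polynomial.

Answer: s^2 + 5*s/6 + 1/6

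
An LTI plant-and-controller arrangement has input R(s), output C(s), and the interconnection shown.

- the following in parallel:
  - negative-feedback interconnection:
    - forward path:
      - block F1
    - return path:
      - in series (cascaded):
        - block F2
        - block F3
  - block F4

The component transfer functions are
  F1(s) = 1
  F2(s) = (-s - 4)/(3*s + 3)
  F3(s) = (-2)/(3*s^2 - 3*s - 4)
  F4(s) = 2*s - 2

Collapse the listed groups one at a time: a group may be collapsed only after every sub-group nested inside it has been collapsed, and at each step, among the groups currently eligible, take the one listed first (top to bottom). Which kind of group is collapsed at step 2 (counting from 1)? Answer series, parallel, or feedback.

Step 1: multiply F2, F3 (series)
Step 2: feedback reduction of F1, (F2*F3)
Step 3: combine [F1/(1+F1*(F2*F3))], F4 in parallel
The group at step 2 is a feedback group.

Hence the answer: feedback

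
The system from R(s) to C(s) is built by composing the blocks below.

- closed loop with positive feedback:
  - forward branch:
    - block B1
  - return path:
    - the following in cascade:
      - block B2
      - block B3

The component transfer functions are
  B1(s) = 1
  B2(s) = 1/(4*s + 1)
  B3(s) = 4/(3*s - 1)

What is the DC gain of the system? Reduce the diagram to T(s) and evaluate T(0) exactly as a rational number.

Answer: 1/5

Working:
1. multiply B2, B3 (series) -> 4/(12*s^2 - s - 1)
2. collapse the loop (B1 forward, (B2*B3) return) -> (12*s^2 - s - 1)/(12*s^2 - s - 5)
DC gain: substitute s = 0 into T(s) from step 2: T(0) = -1/(-5) = 1/5.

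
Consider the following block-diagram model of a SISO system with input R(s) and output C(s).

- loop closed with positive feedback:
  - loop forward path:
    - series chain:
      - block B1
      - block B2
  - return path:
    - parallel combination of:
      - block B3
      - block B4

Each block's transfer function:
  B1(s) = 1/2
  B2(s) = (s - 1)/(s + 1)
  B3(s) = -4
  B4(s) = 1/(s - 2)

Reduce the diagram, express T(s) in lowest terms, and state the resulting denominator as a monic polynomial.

First reduce the diagram to T(s).

Step 1: series reduction of B1, B2 gives (s - 1)/(2*s + 2)
Step 2: combine B3, B4 in parallel gives (9 - 4*s)/(s - 2)
Step 3: close the feedback loop around (B1*B2), (B3+B4) gives (s^2 - 3*s + 2)/(6*s^2 - 15*s + 5)
T(s) is the step-3 result (common factors already cancelled). Leading coefficient of the denominator: 6. Divide through by 6 for the monic polynomial.

Answer: s^2 - 5*s/2 + 5/6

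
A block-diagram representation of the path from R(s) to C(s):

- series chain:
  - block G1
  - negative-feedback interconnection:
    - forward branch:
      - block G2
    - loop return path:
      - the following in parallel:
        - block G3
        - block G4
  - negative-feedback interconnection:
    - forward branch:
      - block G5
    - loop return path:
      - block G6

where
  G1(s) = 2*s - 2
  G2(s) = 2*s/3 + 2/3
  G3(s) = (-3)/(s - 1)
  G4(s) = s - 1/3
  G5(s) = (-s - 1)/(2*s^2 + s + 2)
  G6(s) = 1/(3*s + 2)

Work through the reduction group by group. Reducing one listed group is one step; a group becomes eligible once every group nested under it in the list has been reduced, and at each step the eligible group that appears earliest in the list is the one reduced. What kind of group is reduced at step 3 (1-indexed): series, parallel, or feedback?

Step 1: reduce the parallel group G3, G4
Step 2: reduce the feedback loop with forward G2 and return (G3+G4)
Step 3: feedback reduction of G5, G6
Step 4: combine G1, [G2/(1+G2*(G3+G4))], [G5/(1+G5*G6)] in series
The group at step 3 is a feedback group.

Answer: feedback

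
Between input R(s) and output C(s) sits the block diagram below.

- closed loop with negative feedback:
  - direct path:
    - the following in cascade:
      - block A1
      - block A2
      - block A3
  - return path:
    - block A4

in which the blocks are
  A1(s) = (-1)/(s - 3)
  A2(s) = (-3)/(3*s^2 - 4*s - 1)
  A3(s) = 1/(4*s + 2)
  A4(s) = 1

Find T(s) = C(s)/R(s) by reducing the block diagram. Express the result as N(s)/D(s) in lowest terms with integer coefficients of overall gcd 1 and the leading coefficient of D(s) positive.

Step 1: reduce the series chain A1, A2, A3, giving 3/(12*s^4 - 46*s^3 + 18*s^2 + 34*s + 6)
Step 2: apply the feedback formula to (A1*A2*A3), A4; the result is T(s) itself (integer coefficients, no common factor, positive leading denominator coefficient)

Hence the answer: 3/(12*s^4 - 46*s^3 + 18*s^2 + 34*s + 9)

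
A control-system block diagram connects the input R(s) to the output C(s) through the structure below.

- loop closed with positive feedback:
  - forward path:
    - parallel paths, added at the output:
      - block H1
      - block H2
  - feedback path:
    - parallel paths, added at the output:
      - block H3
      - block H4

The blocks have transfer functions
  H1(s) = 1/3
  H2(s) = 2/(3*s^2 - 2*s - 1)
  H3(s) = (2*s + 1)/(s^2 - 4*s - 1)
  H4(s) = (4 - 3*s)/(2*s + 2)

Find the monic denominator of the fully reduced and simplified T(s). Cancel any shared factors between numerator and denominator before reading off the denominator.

The answer is s^5 - 44*s^4/9 + 16*s^3/27 - 16*s^2/9 + 73*s/27 + 16/27.

Reasoning:
Step 1. sum the parallel branches H1, H2; result (3*s^2 - 2*s + 5)/(9*s^2 - 6*s - 3)
Step 2. combine H3, H4 in parallel; result (-3*s^3 + 20*s^2 - 7*s - 2)/(2*s^3 - 6*s^2 - 10*s - 2)
Step 3. collapse the loop ((H1+H2) forward, (H3+H4) return); result (6*s^5 - 22*s^4 - 8*s^3 - 16*s^2 - 46*s - 10)/(27*s^5 - 132*s^4 + 16*s^3 - 48*s^2 + 73*s + 16)
No further cancellation is possible in the step-3 result, so that is T(s). Its denominator becomes monic after dividing by the leading coefficient 27.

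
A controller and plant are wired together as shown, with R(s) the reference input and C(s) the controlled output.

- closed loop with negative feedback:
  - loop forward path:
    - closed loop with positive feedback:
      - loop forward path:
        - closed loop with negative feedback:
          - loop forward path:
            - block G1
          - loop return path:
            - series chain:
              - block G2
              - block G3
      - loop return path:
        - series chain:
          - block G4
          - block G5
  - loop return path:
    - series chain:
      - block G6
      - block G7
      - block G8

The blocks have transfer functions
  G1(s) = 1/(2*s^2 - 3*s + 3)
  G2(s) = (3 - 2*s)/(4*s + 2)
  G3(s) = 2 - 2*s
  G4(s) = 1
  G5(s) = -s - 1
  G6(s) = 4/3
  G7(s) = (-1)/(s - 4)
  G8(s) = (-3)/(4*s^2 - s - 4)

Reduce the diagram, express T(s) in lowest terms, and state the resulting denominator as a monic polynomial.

1. multiply G2, G3 (series) -> (2*s^2 - 5*s + 3)/(2*s + 1)
2. collapse the loop (G1 forward, (G2*G3) return) -> (2*s + 1)/(4*s^3 - 2*s^2 - 2*s + 6)
3. multiply G4, G5 (series) -> -s - 1
4. collapse the loop ([G1/(1+G1*(G2*G3))] forward, (G4*G5) return) -> (2*s + 1)/(4*s^3 + s + 7)
5. reduce the series chain G6, G7, G8 -> 4/(4*s^3 - 17*s^2 + 16)
6. collapse the loop ([[G1/(1+G1*(G2*G3))]/(1-[G1/(1+G1*(G2*G3))]*(G4*G5))] forward, (G6*G7*G8) return) -> (8*s^4 - 30*s^3 - 17*s^2 + 32*s + 16)/(16*s^6 - 68*s^5 + 4*s^4 + 75*s^3 - 119*s^2 + 24*s + 116)
Step 6 gives the fully reduced T(s), with no common factor left to cancel. The denominator's leading coefficient is 16, so divide each of its coefficients by 16 to get the monic form.

Therefore the answer is s^6 - 17*s^5/4 + s^4/4 + 75*s^3/16 - 119*s^2/16 + 3*s/2 + 29/4.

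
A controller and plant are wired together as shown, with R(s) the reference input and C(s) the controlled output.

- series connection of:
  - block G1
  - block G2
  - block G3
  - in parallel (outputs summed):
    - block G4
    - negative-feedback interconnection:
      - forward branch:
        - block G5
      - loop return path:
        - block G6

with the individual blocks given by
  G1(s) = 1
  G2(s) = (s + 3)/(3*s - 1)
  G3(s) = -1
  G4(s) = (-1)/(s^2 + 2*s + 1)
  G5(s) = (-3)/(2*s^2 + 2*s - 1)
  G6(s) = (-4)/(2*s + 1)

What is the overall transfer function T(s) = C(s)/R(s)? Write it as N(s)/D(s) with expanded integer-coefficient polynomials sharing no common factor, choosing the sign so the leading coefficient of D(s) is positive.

Answer: (10*s^4 + 51*s^3 + 75*s^2 + 50*s + 42)/(12*s^6 + 38*s^5 + 34*s^4 + 35*s^3 + 49*s^2 + 11*s - 11)

Working:
Step 1. apply the feedback formula to G5, G6 gives (-6*s - 3)/(4*s^3 + 6*s^2 + 11)
Step 2. combine G4, [G5/(1+G5*G6)] in parallel gives (-10*s^3 - 21*s^2 - 12*s - 14)/(4*s^5 + 14*s^4 + 16*s^3 + 17*s^2 + 22*s + 11)
Step 3. series reduction of G1, G2, G3, (G4+[G5/(1+G5*G6)]), which is the overall transfer function T(s) = C(s)/R(s) in lowest terms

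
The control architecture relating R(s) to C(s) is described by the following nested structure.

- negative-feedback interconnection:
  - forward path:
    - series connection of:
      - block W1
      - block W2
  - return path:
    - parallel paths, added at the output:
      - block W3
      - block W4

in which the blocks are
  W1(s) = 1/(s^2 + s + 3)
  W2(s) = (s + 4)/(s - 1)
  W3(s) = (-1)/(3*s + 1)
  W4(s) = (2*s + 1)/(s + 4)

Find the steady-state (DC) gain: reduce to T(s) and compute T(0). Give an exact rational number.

Step 1: reduce the series chain W1, W2 gives (s + 4)/(s^3 + 2*s - 3)
Step 2: add W3, W4 (parallel) gives (6*s^2 + 4*s - 3)/(3*s^2 + 13*s + 4)
Step 3: collapse the loop ((W1*W2) forward, (W3+W4) return) gives (3*s^2 + 13*s + 4)/(3*s^4 + s^3 + 12*s^2 - 3*s - 6)
Step 3 gives the overall T(s). Then T(0) = 4/(-6) = -2/3.

Answer: -2/3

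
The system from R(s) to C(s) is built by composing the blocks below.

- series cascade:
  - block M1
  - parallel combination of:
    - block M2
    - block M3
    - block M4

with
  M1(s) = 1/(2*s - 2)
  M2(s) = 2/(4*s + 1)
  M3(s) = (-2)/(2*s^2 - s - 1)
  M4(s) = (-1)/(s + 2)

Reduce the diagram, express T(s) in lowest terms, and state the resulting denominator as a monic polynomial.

(1) reduce the parallel group M2, M3, M4 -> (-4*s^3 - 19*s - 7)/(8*s^4 + 14*s^3 - 9*s^2 - 11*s - 2)
(2) series reduction of M1, (M2+M3+M4) -> (-4*s^3 - 19*s - 7)/(16*s^5 + 12*s^4 - 46*s^3 - 4*s^2 + 18*s + 4)
T(s) is the step-2 result (common factors already cancelled). Leading coefficient of the denominator: 16. Divide through by 16 for the monic polynomial.

Answer: s^5 + 3*s^4/4 - 23*s^3/8 - s^2/4 + 9*s/8 + 1/4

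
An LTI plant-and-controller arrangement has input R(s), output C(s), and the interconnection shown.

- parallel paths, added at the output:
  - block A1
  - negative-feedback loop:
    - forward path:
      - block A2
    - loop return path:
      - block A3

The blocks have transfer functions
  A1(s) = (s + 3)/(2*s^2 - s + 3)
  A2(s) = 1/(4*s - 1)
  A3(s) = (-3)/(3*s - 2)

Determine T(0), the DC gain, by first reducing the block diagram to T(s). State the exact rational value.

1. feedback reduction of A2, A3 gives (3*s - 2)/(12*s^2 - 11*s - 1)
2. sum the parallel branches A1, [A2/(1+A2*A3)] gives (18*s^3 + 18*s^2 - 23*s - 9)/(24*s^4 - 34*s^3 + 45*s^2 - 32*s - 3)
The step-2 result is T(s). Setting s = 0: T(0) = -9/(-3) = 3.

Answer: 3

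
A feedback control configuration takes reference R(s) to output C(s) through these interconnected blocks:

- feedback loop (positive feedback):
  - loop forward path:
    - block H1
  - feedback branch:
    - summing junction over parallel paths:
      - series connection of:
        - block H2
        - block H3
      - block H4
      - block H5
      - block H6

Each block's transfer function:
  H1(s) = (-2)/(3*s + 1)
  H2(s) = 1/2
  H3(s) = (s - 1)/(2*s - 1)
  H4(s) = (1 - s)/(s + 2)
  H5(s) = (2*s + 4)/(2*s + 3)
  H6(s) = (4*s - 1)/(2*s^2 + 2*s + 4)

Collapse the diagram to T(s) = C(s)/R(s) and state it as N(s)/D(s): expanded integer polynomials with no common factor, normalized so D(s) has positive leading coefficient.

The answer is (-8*s^5 - 32*s^4 - 50*s^3 - 46*s^2 - 8*s + 24)/(12*s^6 + 54*s^5 + 142*s^4 + 204*s^3 + 110*s^2 - 31*s - 62).

Reasoning:
Step 1 - cascade H2, H3, giving (s - 1)/(4*s - 2)
Step 2 - parallel reduction of (H2*H3), H4, H5, H6, giving (2*s^5 + 51*s^4 + 110*s^3 + 75*s^2 + s - 50)/(8*s^5 + 32*s^4 + 50*s^3 + 46*s^2 + 8*s - 24)
Step 3 - close the feedback loop around H1, ((H2*H3)+H4+H5+H6), which is the overall transfer function T(s) = C(s)/R(s) in lowest terms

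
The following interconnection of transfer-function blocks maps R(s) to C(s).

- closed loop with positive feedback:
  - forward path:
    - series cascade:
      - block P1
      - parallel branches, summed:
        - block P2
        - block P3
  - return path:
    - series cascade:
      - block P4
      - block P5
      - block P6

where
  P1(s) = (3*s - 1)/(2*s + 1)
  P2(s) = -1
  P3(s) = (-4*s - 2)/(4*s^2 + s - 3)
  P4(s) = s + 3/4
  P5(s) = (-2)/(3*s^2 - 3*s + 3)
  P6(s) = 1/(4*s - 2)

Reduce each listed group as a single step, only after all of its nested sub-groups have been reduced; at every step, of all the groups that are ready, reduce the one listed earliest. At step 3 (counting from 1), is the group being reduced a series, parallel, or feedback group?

Step 1 - combine P2, P3 in parallel
Step 2 - combine P1, (P2+P3) in series
Step 3 - series reduction of P4, P5, P6
Step 4 - close the feedback loop around (P1*(P2+P3)), (P4*P5*P6)
The group at step 3 is a series group.

Therefore the answer is series.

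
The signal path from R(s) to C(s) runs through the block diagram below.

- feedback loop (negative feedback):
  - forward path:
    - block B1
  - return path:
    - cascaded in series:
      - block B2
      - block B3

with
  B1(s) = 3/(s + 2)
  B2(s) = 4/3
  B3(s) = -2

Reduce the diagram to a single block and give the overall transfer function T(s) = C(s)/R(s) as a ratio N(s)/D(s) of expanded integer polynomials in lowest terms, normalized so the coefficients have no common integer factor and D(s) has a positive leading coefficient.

Step 1: combine B2, B3 in series: (-8)/3
Step 2: reduce the feedback loop with forward B1 and return (B2*B3): this yields T(s), and no further normalization is needed

Answer: 3/(s - 6)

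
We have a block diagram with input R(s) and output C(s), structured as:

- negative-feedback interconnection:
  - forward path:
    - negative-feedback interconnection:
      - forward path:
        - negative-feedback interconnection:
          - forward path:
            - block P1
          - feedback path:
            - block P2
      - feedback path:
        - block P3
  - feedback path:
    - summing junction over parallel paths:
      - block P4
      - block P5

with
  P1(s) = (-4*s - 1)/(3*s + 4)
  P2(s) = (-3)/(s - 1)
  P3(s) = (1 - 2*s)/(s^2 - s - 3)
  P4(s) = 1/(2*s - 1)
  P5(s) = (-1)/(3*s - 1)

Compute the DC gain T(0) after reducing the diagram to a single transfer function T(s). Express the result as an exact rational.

First reduce the diagram to T(s).

[1] collapse the loop (P1 forward, P2 return), giving (-4*s^2 + 3*s + 1)/(3*s^2 + 13*s - 1)
[2] feedback reduction of [P1/(1+P1*P2)], P3, giving (-4*s^4 + 7*s^3 + 10*s^2 - 10*s - 3)/(3*s^4 + 18*s^3 - 33*s^2 - 37*s + 4)
[3] sum the parallel branches P4, P5, giving s/(6*s^2 - 5*s + 1)
[4] close the feedback loop around [[P1/(1+P1*P2)]/(1+[P1/(1+P1*P2)]*P3)], (P4+P5), giving (-24*s^6 + 62*s^5 + 21*s^4 - 103*s^3 + 42*s^2 + 5*s - 3)/(18*s^6 + 89*s^5 - 278*s^4 - 29*s^3 + 166*s^2 - 60*s + 4)
Step 4 gives the overall T(s). Then T(0) = -3/4.

Answer: -3/4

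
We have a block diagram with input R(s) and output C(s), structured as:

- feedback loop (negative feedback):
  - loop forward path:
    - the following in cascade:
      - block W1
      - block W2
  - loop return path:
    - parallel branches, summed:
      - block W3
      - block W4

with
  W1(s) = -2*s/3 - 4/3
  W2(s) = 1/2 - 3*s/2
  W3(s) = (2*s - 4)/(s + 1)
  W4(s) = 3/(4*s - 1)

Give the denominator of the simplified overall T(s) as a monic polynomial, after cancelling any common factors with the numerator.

The answer is s^4 - 5*s^3/24 - 29*s^2/12 + 37*s/12 - 17/24.

Reasoning:
[1] series reduction of W1, W2 gives s^2 + 5*s/3 - 2/3
[2] sum the parallel branches W3, W4 gives (8*s^2 - 15*s + 7)/(4*s^2 + 3*s - 1)
[3] reduce the feedback loop with forward (W1*W2) and return (W3+W4) gives (12*s^4 + 29*s^3 + 4*s^2 - 11*s + 2)/(24*s^4 - 5*s^3 - 58*s^2 + 74*s - 17)
The result of step 3 is T(s) in lowest terms. Its denominator has leading coefficient 24; dividing the denominator through by 24 makes it monic.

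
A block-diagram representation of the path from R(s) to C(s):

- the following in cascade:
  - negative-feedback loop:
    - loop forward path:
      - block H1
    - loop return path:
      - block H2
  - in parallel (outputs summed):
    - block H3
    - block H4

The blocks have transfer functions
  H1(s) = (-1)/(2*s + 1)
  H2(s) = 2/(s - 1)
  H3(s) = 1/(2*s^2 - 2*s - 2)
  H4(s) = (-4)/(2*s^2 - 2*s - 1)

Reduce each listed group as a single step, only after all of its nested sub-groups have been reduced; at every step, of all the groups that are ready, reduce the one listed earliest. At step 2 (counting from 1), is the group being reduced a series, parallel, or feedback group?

Step 1. feedback reduction of H1, H2
Step 2. add H3, H4 (parallel)
Step 3. combine [H1/(1+H1*H2)], (H3+H4) in series
So the answer for step 2 is parallel.

Hence the answer: parallel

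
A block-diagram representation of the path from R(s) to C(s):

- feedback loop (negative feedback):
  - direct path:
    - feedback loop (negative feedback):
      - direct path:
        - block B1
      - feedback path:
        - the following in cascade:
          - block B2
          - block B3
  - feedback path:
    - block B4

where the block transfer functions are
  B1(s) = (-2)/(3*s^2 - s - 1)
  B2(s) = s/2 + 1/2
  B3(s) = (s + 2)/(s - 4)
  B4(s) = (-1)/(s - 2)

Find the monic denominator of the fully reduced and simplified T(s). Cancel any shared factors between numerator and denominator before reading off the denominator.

Step 1 - reduce the series chain B2, B3 gives (s^2 + 3*s + 2)/(2*s - 8)
Step 2 - collapse the loop (B1 forward, (B2*B3) return) gives (8 - 2*s)/(3*s^3 - 14*s^2 + 2)
Step 3 - close the feedback loop around [B1/(1+B1*(B2*B3))], B4 gives (-2*s^2 + 12*s - 16)/(3*s^4 - 20*s^3 + 28*s^2 + 4*s - 12)
Step 3 gives the fully reduced T(s), with no common factor left to cancel. The denominator's leading coefficient is 3, so divide each of its coefficients by 3 to get the monic form.

Hence the answer: s^4 - 20*s^3/3 + 28*s^2/3 + 4*s/3 - 4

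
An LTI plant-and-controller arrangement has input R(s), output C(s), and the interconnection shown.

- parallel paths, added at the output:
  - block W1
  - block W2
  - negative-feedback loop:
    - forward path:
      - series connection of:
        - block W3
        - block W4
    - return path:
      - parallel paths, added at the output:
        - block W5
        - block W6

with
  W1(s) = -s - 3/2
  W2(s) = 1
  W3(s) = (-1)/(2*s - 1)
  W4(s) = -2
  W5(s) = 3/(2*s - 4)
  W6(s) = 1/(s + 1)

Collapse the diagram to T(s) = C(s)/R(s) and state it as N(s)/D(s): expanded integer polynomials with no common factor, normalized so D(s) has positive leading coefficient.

First reduce the diagram to T(s).

1. reduce the series chain W3, W4 gives 2/(2*s - 1)
2. combine W5, W6 in parallel gives (5*s - 1)/(2*s^2 - 2*s - 4)
3. reduce the feedback loop with forward (W3*W4) and return (W5+W6) gives (2*s^2 - 2*s - 4)/(2*s^3 - 3*s^2 + 2*s + 1)
4. parallel reduction of W1, W2, [(W3*W4)/(1+(W3*W4)*(W5+W6))]; the result is T(s) itself (integer coefficients, no common factor, positive leading denominator coefficient)

Answer: (-4*s^4 + 4*s^3 + 3*s^2 - 8*s - 9)/(4*s^3 - 6*s^2 + 4*s + 2)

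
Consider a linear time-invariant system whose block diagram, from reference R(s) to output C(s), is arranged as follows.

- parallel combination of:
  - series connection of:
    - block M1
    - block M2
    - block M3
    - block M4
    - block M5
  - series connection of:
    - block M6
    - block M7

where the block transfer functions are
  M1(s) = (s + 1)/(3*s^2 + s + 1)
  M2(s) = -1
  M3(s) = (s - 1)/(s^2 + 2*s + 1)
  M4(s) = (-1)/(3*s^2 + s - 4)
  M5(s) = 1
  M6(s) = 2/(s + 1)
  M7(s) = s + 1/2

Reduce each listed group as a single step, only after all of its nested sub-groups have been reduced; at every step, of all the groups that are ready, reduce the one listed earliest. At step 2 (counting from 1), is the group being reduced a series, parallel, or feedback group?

Step 1. combine M1, M2, M3, M4, M5 in series
Step 2. multiply M6, M7 (series)
Step 3. add (M1*M2*M3*M4*M5), (M6*M7) (parallel)
Step 2 collapses a series group.

Answer: series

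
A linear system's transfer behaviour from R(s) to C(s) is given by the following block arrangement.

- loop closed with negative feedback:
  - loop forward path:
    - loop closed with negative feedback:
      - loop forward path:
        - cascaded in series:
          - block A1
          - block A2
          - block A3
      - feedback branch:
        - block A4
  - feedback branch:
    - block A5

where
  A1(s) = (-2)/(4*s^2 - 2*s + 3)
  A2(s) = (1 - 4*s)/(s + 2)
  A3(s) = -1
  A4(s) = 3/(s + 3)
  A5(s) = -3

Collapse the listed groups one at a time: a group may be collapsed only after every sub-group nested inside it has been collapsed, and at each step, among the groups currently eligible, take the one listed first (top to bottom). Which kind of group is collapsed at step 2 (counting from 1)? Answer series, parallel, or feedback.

The answer is feedback.

Reasoning:
Step 1: cascade A1, A2, A3
Step 2: apply the feedback formula to (A1*A2*A3), A4
Step 3: close the feedback loop around [(A1*A2*A3)/(1+(A1*A2*A3)*A4)], A5
Step 2 collapses a feedback group.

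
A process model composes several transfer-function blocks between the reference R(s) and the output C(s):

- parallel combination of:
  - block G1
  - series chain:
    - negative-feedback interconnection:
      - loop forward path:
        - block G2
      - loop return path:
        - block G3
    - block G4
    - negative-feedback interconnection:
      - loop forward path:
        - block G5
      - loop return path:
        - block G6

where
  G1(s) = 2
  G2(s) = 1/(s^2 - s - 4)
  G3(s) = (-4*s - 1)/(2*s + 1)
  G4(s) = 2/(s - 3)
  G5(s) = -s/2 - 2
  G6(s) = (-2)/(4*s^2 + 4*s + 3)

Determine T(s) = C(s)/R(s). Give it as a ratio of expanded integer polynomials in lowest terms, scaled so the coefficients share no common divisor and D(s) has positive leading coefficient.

Step 1. apply the feedback formula to G2, G3 = (2*s + 1)/(2*s^3 - s^2 - 13*s - 5)
Step 2. collapse the loop (G5 forward, G6 return) = (-4*s^3 - 20*s^2 - 19*s - 12)/(8*s^2 + 10*s + 14)
Step 3. multiply [G2/(1+G2*G3)], G4, [G5/(1+G5*G6)] (series) = (-8*s^4 - 44*s^3 - 58*s^2 - 43*s - 12)/(8*s^6 - 18*s^5 - 61*s^4 + 37*s^3 + 160*s^2 + 313*s + 105)
Step 4. add G1, ([G2/(1+G2*G3)]*G4*[G5/(1+G5*G6)]) (parallel); the result is T(s) itself (integer coefficients, no common factor, positive leading denominator coefficient)

Answer: (16*s^6 - 36*s^5 - 130*s^4 + 30*s^3 + 262*s^2 + 583*s + 198)/(8*s^6 - 18*s^5 - 61*s^4 + 37*s^3 + 160*s^2 + 313*s + 105)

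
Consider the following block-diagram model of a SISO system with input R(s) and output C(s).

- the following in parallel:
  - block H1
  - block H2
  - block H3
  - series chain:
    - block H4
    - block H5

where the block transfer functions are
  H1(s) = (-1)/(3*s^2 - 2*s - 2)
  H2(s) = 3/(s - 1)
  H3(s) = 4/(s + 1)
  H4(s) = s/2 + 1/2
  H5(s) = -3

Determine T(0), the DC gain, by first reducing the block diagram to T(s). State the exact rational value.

[1] series reduction of H4, H5: -3*s/2 - 3/2
[2] sum the parallel branches H1, H2, H3, (H4*H5): (-9*s^5 - 3*s^4 + 63*s^3 - 27*s^2 - 36*s)/(6*s^4 - 4*s^3 - 10*s^2 + 4*s + 4)
Step 2 gives the overall T(s). Then T(0) = 0/4 = 0.

Therefore the answer is 0.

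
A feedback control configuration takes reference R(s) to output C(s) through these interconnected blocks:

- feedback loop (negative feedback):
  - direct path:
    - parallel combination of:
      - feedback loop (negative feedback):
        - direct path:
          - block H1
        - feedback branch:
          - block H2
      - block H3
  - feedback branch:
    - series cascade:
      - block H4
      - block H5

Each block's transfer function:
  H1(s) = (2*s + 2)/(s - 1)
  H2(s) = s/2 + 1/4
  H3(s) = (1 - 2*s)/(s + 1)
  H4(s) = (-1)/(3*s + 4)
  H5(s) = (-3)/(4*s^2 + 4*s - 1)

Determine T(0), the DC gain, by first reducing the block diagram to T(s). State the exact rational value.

Step 1: reduce the feedback loop with forward H1 and return H2 gives (4*s + 4)/(2*s^2 + 5*s - 1)
Step 2: combine [H1/(1+H1*H2)], H3 in parallel gives (-4*s^3 - 4*s^2 + 15*s + 3)/(2*s^3 + 7*s^2 + 4*s - 1)
Step 3: combine H4, H5 in series gives 3/(12*s^3 + 28*s^2 + 13*s - 4)
Step 4: reduce the feedback loop with forward ([H1/(1+H1*H2)]+H3) and return (H4*H5) gives (-48*s^6 - 160*s^5 + 16*s^4 + 420*s^3 + 295*s^2 - 21*s - 12)/(24*s^6 + 140*s^5 + 270*s^4 + 171*s^3 - 16*s^2 + 16*s + 13)
Evaluating the step-4 result (the overall T(s)) at s = 0 gives T(0) = -12/13.

Final answer: -12/13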